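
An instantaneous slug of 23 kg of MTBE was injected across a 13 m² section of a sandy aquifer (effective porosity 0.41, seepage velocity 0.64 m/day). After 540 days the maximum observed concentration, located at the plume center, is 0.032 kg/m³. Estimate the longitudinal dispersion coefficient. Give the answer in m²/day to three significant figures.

2.68 m²/day

At the plume center C_max = M/(n_e·A·√(4πDt)), so D = M²/(4πt·(n_e·A·C_max)²).
n_e·A·C_max = 0.41 × 13 × 0.032 = 0.1706 kg/m.
D = 23²/(4π × 540 × 0.1706²) = 2.68 m²/day.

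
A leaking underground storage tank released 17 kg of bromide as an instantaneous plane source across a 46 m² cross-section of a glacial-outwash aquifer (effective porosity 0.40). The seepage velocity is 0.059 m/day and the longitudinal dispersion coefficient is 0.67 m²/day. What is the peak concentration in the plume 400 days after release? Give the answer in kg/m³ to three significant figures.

0.0159 kg/m³

The peak of an instantaneous 1D plume sits at x = vt; there the Gaussian factor is 1 and C_max = M/(n_e·A·√(4πDt)), where n_e·A is the pore area the mass is dissolved in.
√(4πDt) = √(4π × 0.67 × 400) = 58.03 m, so C_max = 17/(0.40 × 46 × 58.03) = 0.0159 kg/m³.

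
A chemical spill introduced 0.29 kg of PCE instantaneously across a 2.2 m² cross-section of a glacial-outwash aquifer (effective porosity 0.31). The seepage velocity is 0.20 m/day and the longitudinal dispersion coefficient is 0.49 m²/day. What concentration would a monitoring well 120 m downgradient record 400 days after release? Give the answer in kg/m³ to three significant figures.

0.00111 kg/m³

For an instantaneous plane source, C(x,t) = M/(n_e·A·√(4πDt)) · exp(−(x−vt)²/(4Dt)), with n_e·A the pore (flow) area.
Plume center vt = 0.20 × 400 = 80 m, so the well at 120 m is 40 m downgradient of the peak.
√(4πDt) = 49.63 m, giving peak height M/(n_e·A·√(4πDt)) = 0.29/(0.31 × 2.2 × 49.63) = 0.008568 kg/m³.
(x−vt)²/(4Dt) = (40)²/(4 × 0.49 × 400) = 2.041; exp(−2.041) = 0.1299.
C = 0.008568 × 0.1299 = 0.00111 kg/m³.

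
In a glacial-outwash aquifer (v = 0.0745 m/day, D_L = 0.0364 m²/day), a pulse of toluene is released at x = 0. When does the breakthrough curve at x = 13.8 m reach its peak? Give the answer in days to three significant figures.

179 days

For the 1D instantaneous-source solution, setting ∂C/∂t = 0 at fixed x gives v²t² + 2Dt − x² = 0, so t = (√(D² + v²x²) − D)/v².
√(D² + v²x²) = √(0.0364² + 0.0745² × 13.8²) = 1.029; v² = 0.00555025.
t = (1.029 − 0.0364)/0.00555025 = 179 days (vs. the pure-advection estimate x/v = 185 d).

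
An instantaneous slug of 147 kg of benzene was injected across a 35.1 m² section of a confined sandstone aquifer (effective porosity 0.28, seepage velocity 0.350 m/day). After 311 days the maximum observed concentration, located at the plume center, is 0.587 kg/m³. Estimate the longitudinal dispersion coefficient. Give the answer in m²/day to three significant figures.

At the plume center C_max = M/(n_e·A·√(4πDt)), so D = M²/(4πt·(n_e·A·C_max)²).
n_e·A·C_max = 0.28 × 35.1 × 0.587 = 5.769 kg/m.
D = 147²/(4π × 311 × 5.769²) = 0.166 m²/day.

0.166 m²/day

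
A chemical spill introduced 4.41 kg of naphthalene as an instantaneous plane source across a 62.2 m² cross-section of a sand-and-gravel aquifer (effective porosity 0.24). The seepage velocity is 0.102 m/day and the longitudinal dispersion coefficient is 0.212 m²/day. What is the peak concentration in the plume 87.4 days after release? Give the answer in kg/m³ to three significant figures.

The peak of an instantaneous 1D plume sits at x = vt; there the Gaussian factor is 1 and C_max = M/(n_e·A·√(4πDt)), where n_e·A is the pore area the mass is dissolved in.
√(4πDt) = √(4π × 0.212 × 87.4) = 15.26 m, so C_max = 4.41/(0.24 × 62.2 × 15.26) = 0.0194 kg/m³.

0.0194 kg/m³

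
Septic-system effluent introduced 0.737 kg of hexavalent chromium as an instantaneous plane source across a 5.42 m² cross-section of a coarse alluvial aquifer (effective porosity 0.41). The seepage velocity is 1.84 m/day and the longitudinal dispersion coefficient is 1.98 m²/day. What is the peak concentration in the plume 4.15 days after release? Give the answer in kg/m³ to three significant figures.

0.0326 kg/m³

The peak of an instantaneous 1D plume sits at x = vt; there the Gaussian factor is 1 and C_max = M/(n_e·A·√(4πDt)), where n_e·A is the pore area the mass is dissolved in.
√(4πDt) = √(4π × 1.98 × 4.15) = 10.16 m, so C_max = 0.737/(0.41 × 5.42 × 10.16) = 0.0326 kg/m³.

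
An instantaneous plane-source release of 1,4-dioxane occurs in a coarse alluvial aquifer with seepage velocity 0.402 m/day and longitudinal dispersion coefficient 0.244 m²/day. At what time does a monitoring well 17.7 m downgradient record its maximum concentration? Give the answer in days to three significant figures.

42.5 days

For the 1D instantaneous-source solution, setting ∂C/∂t = 0 at fixed x gives v²t² + 2Dt − x² = 0, so t = (√(D² + v²x²) − D)/v².
√(D² + v²x²) = √(0.244² + 0.402² × 17.7²) = 7.120; v² = 0.161604.
t = (7.120 − 0.244)/0.161604 = 42.5 days (vs. the pure-advection estimate x/v = 44.0 d).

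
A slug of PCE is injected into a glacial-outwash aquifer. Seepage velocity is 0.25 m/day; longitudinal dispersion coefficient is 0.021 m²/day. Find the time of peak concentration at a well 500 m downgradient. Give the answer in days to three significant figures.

For the 1D instantaneous-source solution, setting ∂C/∂t = 0 at fixed x gives v²t² + 2Dt − x² = 0, so t = (√(D² + v²x²) − D)/v².
√(D² + v²x²) = √(0.021² + 0.25² × 500²) = 125.0; v² = 0.0625.
t = (125.0 − 0.021)/0.0625 = 2000 days (vs. the pure-advection estimate x/v = 2000 d).

2000 days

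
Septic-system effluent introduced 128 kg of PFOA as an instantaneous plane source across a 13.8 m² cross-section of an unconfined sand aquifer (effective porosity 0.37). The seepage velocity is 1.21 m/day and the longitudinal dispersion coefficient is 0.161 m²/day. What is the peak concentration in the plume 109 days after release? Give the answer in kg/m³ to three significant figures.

The peak of an instantaneous 1D plume sits at x = vt; there the Gaussian factor is 1 and C_max = M/(n_e·A·√(4πDt)), where n_e·A is the pore area the mass is dissolved in.
√(4πDt) = √(4π × 0.161 × 109) = 14.85 m, so C_max = 128/(0.37 × 13.8 × 14.85) = 1.69 kg/m³.

1.69 kg/m³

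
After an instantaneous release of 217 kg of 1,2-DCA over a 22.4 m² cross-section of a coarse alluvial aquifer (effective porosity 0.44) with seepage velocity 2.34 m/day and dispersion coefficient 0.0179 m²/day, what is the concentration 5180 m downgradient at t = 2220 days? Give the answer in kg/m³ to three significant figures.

0.248 kg/m³

For an instantaneous plane source, C(x,t) = M/(n_e·A·√(4πDt)) · exp(−(x−vt)²/(4Dt)), with n_e·A the pore (flow) area.
Plume center vt = 2.34 × 2220 = 5194.8 m, so the well at 5180 m is 14.8 m upgradient of the peak.
√(4πDt) = 22.35 m, giving peak height M/(n_e·A·√(4πDt)) = 217/(0.44 × 22.4 × 22.35) = 0.9851 kg/m³.
(x−vt)²/(4Dt) = (-14.8)²/(4 × 0.0179 × 2220) = 1.378; exp(−1.378) = 0.2521.
C = 0.9851 × 0.2521 = 0.248 kg/m³.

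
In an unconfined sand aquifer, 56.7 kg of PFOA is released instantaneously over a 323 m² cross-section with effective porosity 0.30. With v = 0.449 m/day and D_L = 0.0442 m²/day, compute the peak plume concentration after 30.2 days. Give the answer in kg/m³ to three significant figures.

0.143 kg/m³

The peak of an instantaneous 1D plume sits at x = vt; there the Gaussian factor is 1 and C_max = M/(n_e·A·√(4πDt)), where n_e·A is the pore area the mass is dissolved in.
√(4πDt) = √(4π × 0.0442 × 30.2) = 4.096 m, so C_max = 56.7/(0.30 × 323 × 4.096) = 0.143 kg/m³.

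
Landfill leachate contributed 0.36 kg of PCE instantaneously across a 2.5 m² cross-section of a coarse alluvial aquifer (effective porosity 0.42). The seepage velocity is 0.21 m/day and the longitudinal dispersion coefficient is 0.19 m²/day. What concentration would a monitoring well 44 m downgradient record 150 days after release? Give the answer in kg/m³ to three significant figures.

For an instantaneous plane source, C(x,t) = M/(n_e·A·√(4πDt)) · exp(−(x−vt)²/(4Dt)), with n_e·A the pore (flow) area.
Plume center vt = 0.21 × 150 = 31.5 m, so the well at 44 m is 12.5 m downgradient of the peak.
√(4πDt) = 18.92 m, giving peak height M/(n_e·A·√(4πDt)) = 0.36/(0.42 × 2.5 × 18.92) = 0.01812 kg/m³.
(x−vt)²/(4Dt) = (12.5)²/(4 × 0.19 × 150) = 1.371; exp(−1.371) = 0.2539.
C = 0.01812 × 0.2539 = 0.00460 kg/m³.

0.00460 kg/m³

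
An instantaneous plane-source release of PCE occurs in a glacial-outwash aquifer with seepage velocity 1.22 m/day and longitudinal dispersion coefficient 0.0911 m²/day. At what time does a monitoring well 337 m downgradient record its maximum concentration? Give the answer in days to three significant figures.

For the 1D instantaneous-source solution, setting ∂C/∂t = 0 at fixed x gives v²t² + 2Dt − x² = 0, so t = (√(D² + v²x²) − D)/v².
√(D² + v²x²) = √(0.0911² + 1.22² × 337²) = 411.1; v² = 1.4884.
t = (411.1 − 0.0911)/1.4884 = 276 days (vs. the pure-advection estimate x/v = 276 d).

276 days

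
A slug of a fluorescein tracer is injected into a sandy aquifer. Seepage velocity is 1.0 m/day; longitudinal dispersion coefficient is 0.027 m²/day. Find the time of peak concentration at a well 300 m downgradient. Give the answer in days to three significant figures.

300 days

For the 1D instantaneous-source solution, setting ∂C/∂t = 0 at fixed x gives v²t² + 2Dt − x² = 0, so t = (√(D² + v²x²) − D)/v².
√(D² + v²x²) = √(0.027² + 1.0² × 300²) = 300.0; v² = 1.
t = (300.0 − 0.027)/1 = 300 days (vs. the pure-advection estimate x/v = 300 d).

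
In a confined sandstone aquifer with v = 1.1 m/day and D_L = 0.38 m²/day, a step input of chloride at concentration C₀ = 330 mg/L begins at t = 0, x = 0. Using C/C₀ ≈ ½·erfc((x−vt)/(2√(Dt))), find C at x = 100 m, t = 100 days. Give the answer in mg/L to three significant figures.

For a continuous step input, C/C₀ ≈ ½·erfc((x−vt)/(2√(Dt))).
vt = 1.1 × 100 = 110 m and 2√(Dt) = 2√(0.38 × 100) = 12.33 m.
Argument (x−vt)/(2√(Dt)) = (100 − 110)/12.33 = -0.8110; ½·erfc(-0.8110) = 0.8743.
C = 330 × 0.8743 = 289 mg/L.

289 mg/L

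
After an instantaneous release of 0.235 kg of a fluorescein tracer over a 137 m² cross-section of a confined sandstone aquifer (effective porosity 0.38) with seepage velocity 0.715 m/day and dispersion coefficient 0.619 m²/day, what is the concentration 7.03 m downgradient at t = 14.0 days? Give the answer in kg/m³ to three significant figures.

For an instantaneous plane source, C(x,t) = M/(n_e·A·√(4πDt)) · exp(−(x−vt)²/(4Dt)), with n_e·A the pore (flow) area.
Plume center vt = 0.715 × 14.0 = 10.01 m, so the well at 7.03 m is 2.98 m upgradient of the peak.
√(4πDt) = 10.44 m, giving peak height M/(n_e·A·√(4πDt)) = 0.235/(0.38 × 137 × 10.44) = 0.0004324 kg/m³.
(x−vt)²/(4Dt) = (-2.98)²/(4 × 0.619 × 14.0) = 0.2562; exp(−0.2562) = 0.7740.
C = 0.0004324 × 0.7740 = 0.000335 kg/m³.

0.000335 kg/m³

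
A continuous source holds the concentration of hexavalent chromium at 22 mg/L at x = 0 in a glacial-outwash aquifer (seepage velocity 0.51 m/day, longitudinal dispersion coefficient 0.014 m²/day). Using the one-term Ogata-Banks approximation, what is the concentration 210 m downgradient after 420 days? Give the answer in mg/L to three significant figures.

For a continuous step input, C/C₀ ≈ ½·erfc((x−vt)/(2√(Dt))).
vt = 0.51 × 420 = 214.2 m and 2√(Dt) = 2√(0.014 × 420) = 4.850 m.
Argument (x−vt)/(2√(Dt)) = (210 − 214.2)/4.850 = -0.8660; ½·erfc(-0.8660) = 0.8897.
C = 22 × 0.8897 = 19.6 mg/L.

19.6 mg/L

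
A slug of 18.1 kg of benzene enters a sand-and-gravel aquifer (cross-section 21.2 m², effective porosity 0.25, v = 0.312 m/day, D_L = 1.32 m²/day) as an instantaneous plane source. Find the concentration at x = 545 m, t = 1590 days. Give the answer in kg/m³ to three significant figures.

For an instantaneous plane source, C(x,t) = M/(n_e·A·√(4πDt)) · exp(−(x−vt)²/(4Dt)), with n_e·A the pore (flow) area.
Plume center vt = 0.312 × 1590 = 496.08 m, so the well at 545 m is 48.92 m downgradient of the peak.
√(4πDt) = 162.4 m, giving peak height M/(n_e·A·√(4πDt)) = 18.1/(0.25 × 21.2 × 162.4) = 0.02103 kg/m³.
(x−vt)²/(4Dt) = (48.92)²/(4 × 1.32 × 1590) = 0.2851; exp(−0.2851) = 0.7519.
C = 0.02103 × 0.7519 = 0.0158 kg/m³.

0.0158 kg/m³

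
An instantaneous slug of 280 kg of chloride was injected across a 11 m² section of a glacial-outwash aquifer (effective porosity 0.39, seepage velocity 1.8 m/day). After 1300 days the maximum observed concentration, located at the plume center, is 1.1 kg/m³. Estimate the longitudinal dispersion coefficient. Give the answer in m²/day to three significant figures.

0.216 m²/day

At the plume center C_max = M/(n_e·A·√(4πDt)), so D = M²/(4πt·(n_e·A·C_max)²).
n_e·A·C_max = 0.39 × 11 × 1.1 = 4.719 kg/m.
D = 280²/(4π × 1300 × 4.719²) = 0.216 m²/day.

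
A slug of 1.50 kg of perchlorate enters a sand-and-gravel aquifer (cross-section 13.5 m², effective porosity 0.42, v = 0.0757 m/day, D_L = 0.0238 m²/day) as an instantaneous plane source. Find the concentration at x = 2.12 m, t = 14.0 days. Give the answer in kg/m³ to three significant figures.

0.0556 kg/m³

For an instantaneous plane source, C(x,t) = M/(n_e·A·√(4πDt)) · exp(−(x−vt)²/(4Dt)), with n_e·A the pore (flow) area.
Plume center vt = 0.0757 × 14.0 = 1.0598 m, so the well at 2.12 m is 1.0602 m downgradient of the peak.
√(4πDt) = 2.046 m, giving peak height M/(n_e·A·√(4πDt)) = 1.50/(0.42 × 13.5 × 2.046) = 0.1293 kg/m³.
(x−vt)²/(4Dt) = (1.0602)²/(4 × 0.0238 × 14.0) = 0.8434; exp(−0.8434) = 0.4302.
C = 0.1293 × 0.4302 = 0.0556 kg/m³.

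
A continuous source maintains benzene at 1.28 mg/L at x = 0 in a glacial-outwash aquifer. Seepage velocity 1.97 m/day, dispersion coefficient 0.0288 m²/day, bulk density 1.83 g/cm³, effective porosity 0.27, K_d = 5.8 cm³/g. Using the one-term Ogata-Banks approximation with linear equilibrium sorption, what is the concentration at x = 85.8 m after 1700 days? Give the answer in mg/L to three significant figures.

0.0517 mg/L

Retardation factor R = 1 + ρ_b·K_d/n = 1 + 1.83 × 5.8/0.27 = 40.31.
Sorption retards both mechanisms: v_R = v/R = 0.04887 m/day, D_R = D/R = 0.0007145 m²/day.
v_R·t = 0.04887 × 1700 = 83.079 m; 2√(D_R t) = 2.204 m; argument = (85.8 − 83.079)/2.204 = 1.235.
C = C₀ × ½·erfc(1.235) = 1.28 × 0.04036 = 0.0517 mg/L.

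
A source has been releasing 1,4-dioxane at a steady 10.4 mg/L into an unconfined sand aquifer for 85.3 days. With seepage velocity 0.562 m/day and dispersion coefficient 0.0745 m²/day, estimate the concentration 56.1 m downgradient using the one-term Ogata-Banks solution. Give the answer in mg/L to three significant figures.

For a continuous step input, C/C₀ ≈ ½·erfc((x−vt)/(2√(Dt))).
vt = 0.562 × 85.3 = 47.9386 m and 2√(Dt) = 2√(0.0745 × 85.3) = 5.042 m.
Argument (x−vt)/(2√(Dt)) = (56.1 − 47.9386)/5.042 = 1.619; ½·erfc(1.619) = 0.01102.
C = 10.4 × 0.01102 = 0.115 mg/L.

0.115 mg/L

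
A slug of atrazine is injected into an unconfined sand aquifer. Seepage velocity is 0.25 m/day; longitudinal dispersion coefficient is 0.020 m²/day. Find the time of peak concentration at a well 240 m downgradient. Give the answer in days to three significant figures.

For the 1D instantaneous-source solution, setting ∂C/∂t = 0 at fixed x gives v²t² + 2Dt − x² = 0, so t = (√(D² + v²x²) − D)/v².
√(D² + v²x²) = √(0.020² + 0.25² × 240²) = 60.00; v² = 0.0625.
t = (60.00 − 0.020)/0.0625 = 960 days (vs. the pure-advection estimate x/v = 960 d).

960 days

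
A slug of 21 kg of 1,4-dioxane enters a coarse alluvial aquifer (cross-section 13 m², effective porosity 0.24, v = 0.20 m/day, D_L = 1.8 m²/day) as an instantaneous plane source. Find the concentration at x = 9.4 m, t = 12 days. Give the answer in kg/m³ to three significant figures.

0.232 kg/m³

For an instantaneous plane source, C(x,t) = M/(n_e·A·√(4πDt)) · exp(−(x−vt)²/(4Dt)), with n_e·A the pore (flow) area.
Plume center vt = 0.20 × 12 = 2.4 m, so the well at 9.4 m is 7 m downgradient of the peak.
√(4πDt) = 16.48 m, giving peak height M/(n_e·A·√(4πDt)) = 21/(0.24 × 13 × 16.48) = 0.4084 kg/m³.
(x−vt)²/(4Dt) = (7)²/(4 × 1.8 × 12) = 0.5671; exp(−0.5671) = 0.5672.
C = 0.4084 × 0.5672 = 0.232 kg/m³.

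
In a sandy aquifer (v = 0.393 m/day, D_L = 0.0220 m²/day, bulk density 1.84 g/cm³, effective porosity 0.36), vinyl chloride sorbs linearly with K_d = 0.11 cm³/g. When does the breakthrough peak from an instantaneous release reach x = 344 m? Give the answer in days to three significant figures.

Retardation factor R = 1 + ρ_b·K_d/n = 1 + 1.84 × 0.11/0.36 = 1.562.
Sorption retards both mechanisms: v_R = v/R = 0.2516 m/day, D_R = D/R = 0.01408 m²/day.
Peak time from v_R²t² + 2D_R t − x² = 0: t = (√(D_R² + v_R²x²) − D_R)/v_R².
√(D_R² + v_R²x²) = √(0.01408² + 0.2516² × 344²) = 86.55; v_R² = 0.06330.
t = (86.55 − 0.01408)/0.06330 = 1370 days.

1370 days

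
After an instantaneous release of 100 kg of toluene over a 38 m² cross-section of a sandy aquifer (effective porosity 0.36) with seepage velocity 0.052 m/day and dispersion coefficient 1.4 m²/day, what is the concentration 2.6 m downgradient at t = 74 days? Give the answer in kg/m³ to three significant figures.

0.202 kg/m³

For an instantaneous plane source, C(x,t) = M/(n_e·A·√(4πDt)) · exp(−(x−vt)²/(4Dt)), with n_e·A the pore (flow) area.
Plume center vt = 0.052 × 74 = 3.848 m, so the well at 2.6 m is 1.248 m upgradient of the peak.
√(4πDt) = 36.08 m, giving peak height M/(n_e·A·√(4πDt)) = 100/(0.36 × 38 × 36.08) = 0.2026 kg/m³.
(x−vt)²/(4Dt) = (-1.248)²/(4 × 1.4 × 74) = 0.003758; exp(−0.003758) = 0.9962.
C = 0.2026 × 0.9962 = 0.202 kg/m³.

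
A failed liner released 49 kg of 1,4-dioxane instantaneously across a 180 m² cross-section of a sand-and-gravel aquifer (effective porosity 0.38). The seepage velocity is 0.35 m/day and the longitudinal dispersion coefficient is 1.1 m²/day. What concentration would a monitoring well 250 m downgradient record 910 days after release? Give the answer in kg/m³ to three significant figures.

For an instantaneous plane source, C(x,t) = M/(n_e·A·√(4πDt)) · exp(−(x−vt)²/(4Dt)), with n_e·A the pore (flow) area.
Plume center vt = 0.35 × 910 = 318.5 m, so the well at 250 m is 68.5 m upgradient of the peak.
√(4πDt) = 112.2 m, giving peak height M/(n_e·A·√(4πDt)) = 49/(0.38 × 180 × 112.2) = 0.006385 kg/m³.
(x−vt)²/(4Dt) = (-68.5)²/(4 × 1.1 × 910) = 1.172; exp(−1.172) = 0.3097.
C = 0.006385 × 0.3097 = 0.00198 kg/m³.

0.00198 kg/m³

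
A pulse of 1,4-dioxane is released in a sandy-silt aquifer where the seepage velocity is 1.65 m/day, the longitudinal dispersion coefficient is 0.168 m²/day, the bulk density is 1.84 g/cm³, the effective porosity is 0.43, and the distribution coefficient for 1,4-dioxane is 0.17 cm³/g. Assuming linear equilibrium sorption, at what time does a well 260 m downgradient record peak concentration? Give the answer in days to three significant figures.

272 days

Retardation factor R = 1 + ρ_b·K_d/n = 1 + 1.84 × 0.17/0.43 = 1.727.
Sorption retards both mechanisms: v_R = v/R = 0.9554 m/day, D_R = D/R = 0.09728 m²/day.
Peak time from v_R²t² + 2D_R t − x² = 0: t = (√(D_R² + v_R²x²) − D_R)/v_R².
√(D_R² + v_R²x²) = √(0.09728² + 0.9554² × 260²) = 248.4; v_R² = 0.9128.
t = (248.4 − 0.09728)/0.9128 = 272 days.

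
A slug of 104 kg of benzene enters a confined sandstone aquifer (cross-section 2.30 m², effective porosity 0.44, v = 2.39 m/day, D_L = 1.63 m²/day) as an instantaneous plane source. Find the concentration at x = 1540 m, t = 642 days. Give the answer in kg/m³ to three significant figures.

For an instantaneous plane source, C(x,t) = M/(n_e·A·√(4πDt)) · exp(−(x−vt)²/(4Dt)), with n_e·A the pore (flow) area.
Plume center vt = 2.39 × 642 = 1534.38 m, so the well at 1540 m is 5.62 m downgradient of the peak.
√(4πDt) = 114.7 m, giving peak height M/(n_e·A·√(4πDt)) = 104/(0.44 × 2.30 × 114.7) = 0.8960 kg/m³.
(x−vt)²/(4Dt) = (5.62)²/(4 × 1.63 × 642) = 0.007546; exp(−0.007546) = 0.9925.
C = 0.8960 × 0.9925 = 0.889 kg/m³.

0.889 kg/m³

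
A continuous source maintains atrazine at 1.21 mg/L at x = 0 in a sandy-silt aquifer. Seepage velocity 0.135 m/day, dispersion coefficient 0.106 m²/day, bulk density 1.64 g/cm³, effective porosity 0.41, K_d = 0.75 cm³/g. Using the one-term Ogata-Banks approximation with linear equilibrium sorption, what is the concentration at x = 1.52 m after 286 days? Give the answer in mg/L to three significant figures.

Retardation factor R = 1 + ρ_b·K_d/n = 1 + 1.64 × 0.75/0.41 = 4.000.
Sorption retards both mechanisms: v_R = v/R = 0.03375 m/day, D_R = D/R = 0.02650 m²/day.
v_R·t = 0.03375 × 286 = 9.6525 m; 2√(D_R t) = 5.506 m; argument = (1.52 − 9.6525)/5.506 = -1.477.
C = C₀ × ½·erfc(-1.477) = 1.21 × 0.9816 = 1.19 mg/L.

1.19 mg/L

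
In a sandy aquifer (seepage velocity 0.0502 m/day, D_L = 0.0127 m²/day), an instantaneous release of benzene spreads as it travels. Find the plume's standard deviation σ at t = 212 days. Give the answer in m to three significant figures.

Dispersive spreading gives a Gaussian with σ² = 2Dt; advection only shifts the center.
σ = √(2 × 0.0127 × 212) = 2.32 m.

2.32 m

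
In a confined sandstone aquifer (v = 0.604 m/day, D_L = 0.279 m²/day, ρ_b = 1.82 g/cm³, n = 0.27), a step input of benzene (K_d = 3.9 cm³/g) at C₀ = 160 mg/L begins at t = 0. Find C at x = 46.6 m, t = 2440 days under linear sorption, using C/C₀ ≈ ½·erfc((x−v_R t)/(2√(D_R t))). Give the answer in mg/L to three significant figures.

136 mg/L

Retardation factor R = 1 + ρ_b·K_d/n = 1 + 1.82 × 3.9/0.27 = 27.29.
Sorption retards both mechanisms: v_R = v/R = 0.02213 m/day, D_R = D/R = 0.01022 m²/day.
v_R·t = 0.02213 × 2440 = 53.9972 m; 2√(D_R t) = 9.987 m; argument = (46.6 − 53.9972)/9.987 = -0.7407.
C = C₀ × ½·erfc(-0.7407) = 160 × 0.8526 = 136 mg/L.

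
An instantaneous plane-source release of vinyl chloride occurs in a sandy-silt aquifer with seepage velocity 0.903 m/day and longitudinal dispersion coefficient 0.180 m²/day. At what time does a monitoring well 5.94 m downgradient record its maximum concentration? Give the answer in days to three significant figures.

For the 1D instantaneous-source solution, setting ∂C/∂t = 0 at fixed x gives v²t² + 2Dt − x² = 0, so t = (√(D² + v²x²) − D)/v².
√(D² + v²x²) = √(0.180² + 0.903² × 5.94²) = 5.367; v² = 0.815409.
t = (5.367 − 0.180)/0.815409 = 6.36 days (vs. the pure-advection estimate x/v = 6.58 d).

6.36 days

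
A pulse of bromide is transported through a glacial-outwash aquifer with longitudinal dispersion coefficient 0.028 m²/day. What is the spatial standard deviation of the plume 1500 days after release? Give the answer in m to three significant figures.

Dispersive spreading gives a Gaussian with σ² = 2Dt; advection only shifts the center.
σ = √(2 × 0.028 × 1500) = 9.17 m.

9.17 m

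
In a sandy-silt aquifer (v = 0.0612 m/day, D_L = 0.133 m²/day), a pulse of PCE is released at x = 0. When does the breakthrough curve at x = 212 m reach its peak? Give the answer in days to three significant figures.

For the 1D instantaneous-source solution, setting ∂C/∂t = 0 at fixed x gives v²t² + 2Dt − x² = 0, so t = (√(D² + v²x²) − D)/v².
√(D² + v²x²) = √(0.133² + 0.0612² × 212²) = 12.98; v² = 0.00374544.
t = (12.98 − 0.133)/0.00374544 = 3430 days (vs. the pure-advection estimate x/v = 3460 d).

3430 days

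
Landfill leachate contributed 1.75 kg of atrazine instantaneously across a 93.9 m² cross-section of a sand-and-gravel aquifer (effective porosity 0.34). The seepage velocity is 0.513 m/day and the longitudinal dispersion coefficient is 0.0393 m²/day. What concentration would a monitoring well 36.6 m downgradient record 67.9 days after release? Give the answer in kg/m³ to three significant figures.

For an instantaneous plane source, C(x,t) = M/(n_e·A·√(4πDt)) · exp(−(x−vt)²/(4Dt)), with n_e·A the pore (flow) area.
Plume center vt = 0.513 × 67.9 = 34.8327 m, so the well at 36.6 m is 1.7673 m downgradient of the peak.
√(4πDt) = 5.791 m, giving peak height M/(n_e·A·√(4πDt)) = 1.75/(0.34 × 93.9 × 5.791) = 0.009465 kg/m³.
(x−vt)²/(4Dt) = (1.7673)²/(4 × 0.0393 × 67.9) = 0.2926; exp(−0.2926) = 0.7463.
C = 0.009465 × 0.7463 = 0.00706 kg/m³.

0.00706 kg/m³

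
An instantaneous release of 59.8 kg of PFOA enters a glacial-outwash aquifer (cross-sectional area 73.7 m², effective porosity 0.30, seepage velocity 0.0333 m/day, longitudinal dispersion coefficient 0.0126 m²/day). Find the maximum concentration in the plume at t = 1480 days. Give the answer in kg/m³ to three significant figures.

0.177 kg/m³

The peak of an instantaneous 1D plume sits at x = vt; there the Gaussian factor is 1 and C_max = M/(n_e·A·√(4πDt)), where n_e·A is the pore area the mass is dissolved in.
√(4πDt) = √(4π × 0.0126 × 1480) = 15.31 m, so C_max = 59.8/(0.30 × 73.7 × 15.31) = 0.177 kg/m³.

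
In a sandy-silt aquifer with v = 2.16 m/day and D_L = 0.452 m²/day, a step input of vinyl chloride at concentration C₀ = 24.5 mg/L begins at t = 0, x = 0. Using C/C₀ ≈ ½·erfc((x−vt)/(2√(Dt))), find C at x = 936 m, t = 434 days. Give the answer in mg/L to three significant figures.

For a continuous step input, C/C₀ ≈ ½·erfc((x−vt)/(2√(Dt))).
vt = 2.16 × 434 = 937.44 m and 2√(Dt) = 2√(0.452 × 434) = 28.01 m.
Argument (x−vt)/(2√(Dt)) = (936 − 937.44)/28.01 = -0.05141; ½·erfc(-0.05141) = 0.5290.
C = 24.5 × 0.5290 = 13.0 mg/L.

13.0 mg/L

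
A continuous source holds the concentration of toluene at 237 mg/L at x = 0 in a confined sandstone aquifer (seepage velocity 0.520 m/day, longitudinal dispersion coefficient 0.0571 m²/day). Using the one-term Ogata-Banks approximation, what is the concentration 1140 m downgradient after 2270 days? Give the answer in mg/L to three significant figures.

236 mg/L

For a continuous step input, C/C₀ ≈ ½·erfc((x−vt)/(2√(Dt))).
vt = 0.520 × 2270 = 1180.4 m and 2√(Dt) = 2√(0.0571 × 2270) = 22.77 m.
Argument (x−vt)/(2√(Dt)) = (1140 − 1180.4)/22.77 = -1.774; ½·erfc(-1.774) = 0.9939.
C = 237 × 0.9939 = 236 mg/L.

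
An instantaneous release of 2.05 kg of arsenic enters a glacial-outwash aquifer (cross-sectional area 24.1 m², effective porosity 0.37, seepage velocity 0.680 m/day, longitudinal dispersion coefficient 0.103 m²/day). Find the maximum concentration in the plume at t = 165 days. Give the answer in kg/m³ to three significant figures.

0.0157 kg/m³

The peak of an instantaneous 1D plume sits at x = vt; there the Gaussian factor is 1 and C_max = M/(n_e·A·√(4πDt)), where n_e·A is the pore area the mass is dissolved in.
√(4πDt) = √(4π × 0.103 × 165) = 14.61 m, so C_max = 2.05/(0.37 × 24.1 × 14.61) = 0.0157 kg/m³.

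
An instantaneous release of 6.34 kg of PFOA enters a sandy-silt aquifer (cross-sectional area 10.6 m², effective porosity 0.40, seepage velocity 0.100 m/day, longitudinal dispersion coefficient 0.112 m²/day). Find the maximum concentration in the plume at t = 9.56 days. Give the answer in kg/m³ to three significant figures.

The peak of an instantaneous 1D plume sits at x = vt; there the Gaussian factor is 1 and C_max = M/(n_e·A·√(4πDt)), where n_e·A is the pore area the mass is dissolved in.
√(4πDt) = √(4π × 0.112 × 9.56) = 3.668 m, so C_max = 6.34/(0.40 × 10.6 × 3.668) = 0.408 kg/m³.

0.408 kg/m³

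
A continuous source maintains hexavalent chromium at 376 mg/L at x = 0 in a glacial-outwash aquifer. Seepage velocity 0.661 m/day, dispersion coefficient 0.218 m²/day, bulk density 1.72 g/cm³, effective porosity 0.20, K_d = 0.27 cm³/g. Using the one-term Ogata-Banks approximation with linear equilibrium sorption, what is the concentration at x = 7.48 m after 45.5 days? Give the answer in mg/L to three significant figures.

Retardation factor R = 1 + ρ_b·K_d/n = 1 + 1.72 × 0.27/0.20 = 3.322.
Sorption retards both mechanisms: v_R = v/R = 0.1990 m/day, D_R = D/R = 0.06562 m²/day.
v_R·t = 0.1990 × 45.5 = 9.0545 m; 2√(D_R t) = 3.456 m; argument = (7.48 − 9.0545)/3.456 = -0.4556.
C = C₀ × ½·erfc(-0.4556) = 376 × 0.7403 = 278 mg/L.

278 mg/L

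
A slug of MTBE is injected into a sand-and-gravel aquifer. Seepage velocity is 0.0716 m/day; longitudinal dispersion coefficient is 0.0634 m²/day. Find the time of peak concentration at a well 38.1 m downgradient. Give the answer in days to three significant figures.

For the 1D instantaneous-source solution, setting ∂C/∂t = 0 at fixed x gives v²t² + 2Dt − x² = 0, so t = (√(D² + v²x²) − D)/v².
√(D² + v²x²) = √(0.0634² + 0.0716² × 38.1²) = 2.729; v² = 0.00512656.
t = (2.729 − 0.0634)/0.00512656 = 520 days (vs. the pure-advection estimate x/v = 532 d).

520 days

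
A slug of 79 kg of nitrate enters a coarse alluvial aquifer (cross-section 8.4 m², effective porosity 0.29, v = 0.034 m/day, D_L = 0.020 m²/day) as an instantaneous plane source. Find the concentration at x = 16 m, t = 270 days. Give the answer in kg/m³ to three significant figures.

0.457 kg/m³

For an instantaneous plane source, C(x,t) = M/(n_e·A·√(4πDt)) · exp(−(x−vt)²/(4Dt)), with n_e·A the pore (flow) area.
Plume center vt = 0.034 × 270 = 9.18 m, so the well at 16 m is 6.82 m downgradient of the peak.
√(4πDt) = 8.238 m, giving peak height M/(n_e·A·√(4πDt)) = 79/(0.29 × 8.4 × 8.238) = 3.937 kg/m³.
(x−vt)²/(4Dt) = (6.82)²/(4 × 0.020 × 270) = 2.153; exp(−2.153) = 0.1161.
C = 3.937 × 0.1161 = 0.457 kg/m³.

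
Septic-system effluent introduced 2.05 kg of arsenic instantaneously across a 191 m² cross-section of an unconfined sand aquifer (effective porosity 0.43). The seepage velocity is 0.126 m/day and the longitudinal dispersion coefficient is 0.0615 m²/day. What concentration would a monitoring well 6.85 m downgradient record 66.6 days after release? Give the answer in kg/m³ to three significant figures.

0.00301 kg/m³

For an instantaneous plane source, C(x,t) = M/(n_e·A·√(4πDt)) · exp(−(x−vt)²/(4Dt)), with n_e·A the pore (flow) area.
Plume center vt = 0.126 × 66.6 = 8.3916 m, so the well at 6.85 m is 1.5416 m upgradient of the peak.
√(4πDt) = 7.174 m, giving peak height M/(n_e·A·√(4πDt)) = 2.05/(0.43 × 191 × 7.174) = 0.003479 kg/m³.
(x−vt)²/(4Dt) = (-1.5416)²/(4 × 0.0615 × 66.6) = 0.1451; exp(−0.1451) = 0.8649.
C = 0.003479 × 0.8649 = 0.00301 kg/m³.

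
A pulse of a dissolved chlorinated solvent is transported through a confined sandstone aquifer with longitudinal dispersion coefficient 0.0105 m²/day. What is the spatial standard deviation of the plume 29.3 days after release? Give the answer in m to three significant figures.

0.784 m

Dispersive spreading gives a Gaussian with σ² = 2Dt; advection only shifts the center.
σ = √(2 × 0.0105 × 29.3) = 0.784 m.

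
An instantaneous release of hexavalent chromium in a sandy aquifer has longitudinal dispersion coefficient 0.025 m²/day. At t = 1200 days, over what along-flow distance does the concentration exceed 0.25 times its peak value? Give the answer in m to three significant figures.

The plume is Gaussian with σ = √(2Dt) = √(2 × 0.025 × 1200) = 7.746 m.
C/C_peak = exp(−Δx²/(2σ²)) = 0.25 ⇒ Δx = σ·√(−2 ln 0.25) = 7.746 × 1.665 = 12.90 m.
Width = 2Δx = 25.8 m.

25.8 m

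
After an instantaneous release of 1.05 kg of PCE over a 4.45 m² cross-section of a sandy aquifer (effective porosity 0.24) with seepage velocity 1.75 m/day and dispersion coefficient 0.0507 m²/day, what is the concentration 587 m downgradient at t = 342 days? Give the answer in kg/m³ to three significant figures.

For an instantaneous plane source, C(x,t) = M/(n_e·A·√(4πDt)) · exp(−(x−vt)²/(4Dt)), with n_e·A the pore (flow) area.
Plume center vt = 1.75 × 342 = 598.5 m, so the well at 587 m is 11.5 m upgradient of the peak.
√(4πDt) = 14.76 m, giving peak height M/(n_e·A·√(4πDt)) = 1.05/(0.24 × 4.45 × 14.76) = 0.06661 kg/m³.
(x−vt)²/(4Dt) = (-11.5)²/(4 × 0.0507 × 342) = 1.907; exp(−1.907) = 0.1485.
C = 0.06661 × 0.1485 = 0.00989 kg/m³.

0.00989 kg/m³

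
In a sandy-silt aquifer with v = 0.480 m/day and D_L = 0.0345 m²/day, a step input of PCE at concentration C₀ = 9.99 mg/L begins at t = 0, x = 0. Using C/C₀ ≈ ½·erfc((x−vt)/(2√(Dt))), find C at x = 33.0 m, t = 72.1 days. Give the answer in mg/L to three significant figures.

For a continuous step input, C/C₀ ≈ ½·erfc((x−vt)/(2√(Dt))).
vt = 0.480 × 72.1 = 34.608 m and 2√(Dt) = 2√(0.0345 × 72.1) = 3.154 m.
Argument (x−vt)/(2√(Dt)) = (33.0 − 34.608)/3.154 = -0.5098; ½·erfc(-0.5098) = 0.7645.
C = 9.99 × 0.7645 = 7.64 mg/L.

7.64 mg/L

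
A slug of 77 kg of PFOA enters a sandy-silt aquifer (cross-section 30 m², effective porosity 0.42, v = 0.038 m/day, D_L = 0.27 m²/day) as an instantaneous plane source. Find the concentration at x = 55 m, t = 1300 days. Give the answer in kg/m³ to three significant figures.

0.0900 kg/m³

For an instantaneous plane source, C(x,t) = M/(n_e·A·√(4πDt)) · exp(−(x−vt)²/(4Dt)), with n_e·A the pore (flow) area.
Plume center vt = 0.038 × 1300 = 49.4 m, so the well at 55 m is 5.6 m downgradient of the peak.
√(4πDt) = 66.41 m, giving peak height M/(n_e·A·√(4πDt)) = 77/(0.42 × 30 × 66.41) = 0.09202 kg/m³.
(x−vt)²/(4Dt) = (5.6)²/(4 × 0.27 × 1300) = 0.02234; exp(−0.02234) = 0.9779.
C = 0.09202 × 0.9779 = 0.0900 kg/m³.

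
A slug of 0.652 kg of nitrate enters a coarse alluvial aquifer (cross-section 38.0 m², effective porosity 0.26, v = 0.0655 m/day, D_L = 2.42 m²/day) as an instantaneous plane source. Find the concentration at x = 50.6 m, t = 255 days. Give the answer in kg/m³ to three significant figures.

0.000470 kg/m³

For an instantaneous plane source, C(x,t) = M/(n_e·A·√(4πDt)) · exp(−(x−vt)²/(4Dt)), with n_e·A the pore (flow) area.
Plume center vt = 0.0655 × 255 = 16.7025 m, so the well at 50.6 m is 33.8975 m downgradient of the peak.
√(4πDt) = 88.06 m, giving peak height M/(n_e·A·√(4πDt)) = 0.652/(0.26 × 38.0 × 88.06) = 0.0007494 kg/m³.
(x−vt)²/(4Dt) = (33.8975)²/(4 × 2.42 × 255) = 0.4655; exp(−0.4655) = 0.6278.
C = 0.0007494 × 0.6278 = 0.000470 kg/m³.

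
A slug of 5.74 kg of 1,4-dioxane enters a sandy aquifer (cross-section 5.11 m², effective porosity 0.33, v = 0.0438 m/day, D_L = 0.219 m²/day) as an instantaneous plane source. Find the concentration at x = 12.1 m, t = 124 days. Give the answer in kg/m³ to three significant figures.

For an instantaneous plane source, C(x,t) = M/(n_e·A·√(4πDt)) · exp(−(x−vt)²/(4Dt)), with n_e·A the pore (flow) area.
Plume center vt = 0.0438 × 124 = 5.4312 m, so the well at 12.1 m is 6.6688 m downgradient of the peak.
√(4πDt) = 18.47 m, giving peak height M/(n_e·A·√(4πDt)) = 5.74/(0.33 × 5.11 × 18.47) = 0.1843 kg/m³.
(x−vt)²/(4Dt) = (6.6688)²/(4 × 0.219 × 124) = 0.4094; exp(−0.4094) = 0.6640.
C = 0.1843 × 0.6640 = 0.122 kg/m³.

0.122 kg/m³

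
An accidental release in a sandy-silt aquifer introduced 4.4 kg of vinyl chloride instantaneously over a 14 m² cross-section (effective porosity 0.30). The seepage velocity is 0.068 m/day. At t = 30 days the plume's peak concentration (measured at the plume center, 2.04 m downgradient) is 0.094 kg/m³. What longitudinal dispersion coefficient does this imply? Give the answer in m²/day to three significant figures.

At the plume center C_max = M/(n_e·A·√(4πDt)), so D = M²/(4πt·(n_e·A·C_max)²).
n_e·A·C_max = 0.30 × 14 × 0.094 = 0.3948 kg/m.
D = 4.4²/(4π × 30 × 0.3948²) = 0.329 m²/day.

0.329 m²/day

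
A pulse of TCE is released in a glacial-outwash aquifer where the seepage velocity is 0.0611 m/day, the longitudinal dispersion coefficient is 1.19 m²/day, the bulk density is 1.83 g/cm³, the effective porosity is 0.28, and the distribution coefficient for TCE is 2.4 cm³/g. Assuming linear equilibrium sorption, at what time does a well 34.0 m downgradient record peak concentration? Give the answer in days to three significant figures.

5380 days

Retardation factor R = 1 + ρ_b·K_d/n = 1 + 1.83 × 2.4/0.28 = 16.69.
Sorption retards both mechanisms: v_R = v/R = 0.003661 m/day, D_R = D/R = 0.07130 m²/day.
Peak time from v_R²t² + 2D_R t − x² = 0: t = (√(D_R² + v_R²x²) − D_R)/v_R².
√(D_R² + v_R²x²) = √(0.07130² + 0.003661² × 34.0²) = 0.1434; v_R² = 1.340e-05.
t = (0.1434 − 0.07130)/1.340e-05 = 5380 days.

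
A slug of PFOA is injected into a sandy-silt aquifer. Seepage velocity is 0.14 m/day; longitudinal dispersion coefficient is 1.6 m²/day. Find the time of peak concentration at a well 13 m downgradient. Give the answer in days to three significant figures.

42.0 days

For the 1D instantaneous-source solution, setting ∂C/∂t = 0 at fixed x gives v²t² + 2Dt − x² = 0, so t = (√(D² + v²x²) − D)/v².
√(D² + v²x²) = √(1.6² + 0.14² × 13²) = 2.423; v² = 0.0196.
t = (2.423 − 1.6)/0.0196 = 42.0 days (vs. the pure-advection estimate x/v = 92.9 d).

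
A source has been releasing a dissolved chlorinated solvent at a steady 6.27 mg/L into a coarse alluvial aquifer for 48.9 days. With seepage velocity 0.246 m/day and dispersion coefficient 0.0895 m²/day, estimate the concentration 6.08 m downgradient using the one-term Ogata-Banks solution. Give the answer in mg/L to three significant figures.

6.13 mg/L

For a continuous step input, C/C₀ ≈ ½·erfc((x−vt)/(2√(Dt))).
vt = 0.246 × 48.9 = 12.0294 m and 2√(Dt) = 2√(0.0895 × 48.9) = 4.184 m.
Argument (x−vt)/(2√(Dt)) = (6.08 − 12.0294)/4.184 = -1.422; ½·erfc(-1.422) = 0.9778.
C = 6.27 × 0.9778 = 6.13 mg/L.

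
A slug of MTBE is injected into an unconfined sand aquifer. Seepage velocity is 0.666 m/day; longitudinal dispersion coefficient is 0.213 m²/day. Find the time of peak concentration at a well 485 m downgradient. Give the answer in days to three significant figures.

For the 1D instantaneous-source solution, setting ∂C/∂t = 0 at fixed x gives v²t² + 2Dt − x² = 0, so t = (√(D² + v²x²) − D)/v².
√(D² + v²x²) = √(0.213² + 0.666² × 485²) = 323.0; v² = 0.443556.
t = (323.0 − 0.213)/0.443556 = 728 days (vs. the pure-advection estimate x/v = 728 d).

728 days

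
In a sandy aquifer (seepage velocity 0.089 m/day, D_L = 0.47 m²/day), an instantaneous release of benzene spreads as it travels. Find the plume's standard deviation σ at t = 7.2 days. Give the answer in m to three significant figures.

Dispersive spreading gives a Gaussian with σ² = 2Dt; advection only shifts the center.
σ = √(2 × 0.47 × 7.2) = 2.60 m.

2.60 m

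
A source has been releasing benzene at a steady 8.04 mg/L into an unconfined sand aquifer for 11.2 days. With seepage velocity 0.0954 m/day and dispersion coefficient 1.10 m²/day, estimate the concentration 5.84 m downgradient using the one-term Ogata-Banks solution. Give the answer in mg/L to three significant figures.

1.35 mg/L

For a continuous step input, C/C₀ ≈ ½·erfc((x−vt)/(2√(Dt))).
vt = 0.0954 × 11.2 = 1.06848 m and 2√(Dt) = 2√(1.10 × 11.2) = 7.020 m.
Argument (x−vt)/(2√(Dt)) = (5.84 − 1.06848)/7.020 = 0.6797; ½·erfc(0.6797) = 0.1682.
C = 8.04 × 0.1682 = 1.35 mg/L.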